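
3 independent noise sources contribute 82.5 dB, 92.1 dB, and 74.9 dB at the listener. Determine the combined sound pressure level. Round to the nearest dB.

Incoherent sources combine by intensity addition: L_total = 10·log₁₀(Σ 10^(L_i/10)).
Σ 10^(L/10) = 10^(82.5/10) + 10^(92.1/10) + 10^(74.9/10) = 1.831e+09.
L_total = 10·log₁₀(1.831e+09) = 92.63 dB.

93 dB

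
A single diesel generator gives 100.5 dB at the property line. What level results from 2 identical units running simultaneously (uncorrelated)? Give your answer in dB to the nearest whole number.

104 dB

N identical incoherent sources raise the level by 10·log₁₀ N.
L_total = 100.5 + 10·log₁₀(2) = 100.5 + 3.010 = 103.51 dB.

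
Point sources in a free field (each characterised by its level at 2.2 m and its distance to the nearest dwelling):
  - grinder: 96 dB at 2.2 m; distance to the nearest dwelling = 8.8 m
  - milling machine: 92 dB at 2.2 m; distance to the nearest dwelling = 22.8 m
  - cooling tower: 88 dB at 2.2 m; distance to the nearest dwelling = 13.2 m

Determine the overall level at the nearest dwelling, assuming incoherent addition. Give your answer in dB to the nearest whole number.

Propagate each source to the receiver with L = L_ref − 20·log₁₀(r/r_ref), then add intensities.
grinder: 96 − 20·log₁₀(8.8/2.2) = 96 − 12.04 = 83.96 dB.
milling machine: 92 − 20·log₁₀(22.8/2.2) = 92 − 20.31 = 71.69 dB.
cooling tower: 88 − 20·log₁₀(13.2/2.2) = 88 − 15.56 = 72.44 dB.
Σ 10^(L/10) = 2.811e+08 → L_total = 10·log₁₀(2.811e+08) = 84.49 dB.

84 dB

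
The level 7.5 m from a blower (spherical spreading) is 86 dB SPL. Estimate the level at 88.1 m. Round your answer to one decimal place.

Point-source attenuation: ΔL = 20·log₁₀(r₂/r₁) = 20·log₁₀(88.1/7.5) = 21.398 dB.
L₂ = 86 − 20·log₁₀(88.1/7.5) = 86 − 21.398 = 64.60 dB SPL.

64.6 dB SPL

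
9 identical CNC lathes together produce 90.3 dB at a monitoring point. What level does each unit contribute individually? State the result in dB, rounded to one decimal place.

9 equal contributions raise the level by 10·log₁₀ 9 = 9.542 dB, so each unit alone gives 90.3 − 9.542.

80.8 dB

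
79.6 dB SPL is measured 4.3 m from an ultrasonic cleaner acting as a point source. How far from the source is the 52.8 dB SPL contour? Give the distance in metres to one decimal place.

Point-source spreading drops the level by 20·log₁₀(r₂/r₁); inverting, r₂/r₁ = 10^(ΔL/20).
r₂ = 4.3·10^((79.6−52.8)/20) = 4.3·10^(26.8/20) = 94.07 m.

94.1 m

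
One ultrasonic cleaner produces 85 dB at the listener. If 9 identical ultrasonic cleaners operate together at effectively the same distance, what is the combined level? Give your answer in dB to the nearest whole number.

L_total = L₁ + 10·log₁₀ N for N identical incoherent sources.
L_total = 85 + 10·log₁₀(9) = 85 + 9.542 = 94.54 dB.

95 dB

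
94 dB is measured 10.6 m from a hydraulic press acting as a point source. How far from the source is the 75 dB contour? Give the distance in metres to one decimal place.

The 19.0 dB drop corresponds to a distance ratio of 10^(19.0/20) for a point source.
r₂ = 10.6·10^((94−75)/20) = 10.6·10^(19.0/20) = 94.47 m.

94.5 m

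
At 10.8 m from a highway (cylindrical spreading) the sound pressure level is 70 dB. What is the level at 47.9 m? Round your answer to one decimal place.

63.5 dB

For a line source, L₂ = L₁ − 10·log₁₀(r₂/r₁).
L₂ = 70 − 10·log₁₀(47.9/10.8) = 70 − 6.469 = 63.53 dB.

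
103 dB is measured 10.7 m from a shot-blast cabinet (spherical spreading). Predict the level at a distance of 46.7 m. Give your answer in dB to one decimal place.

For a point source, L₂ = L₁ − 20·log₁₀(r₂/r₁).
L₂ = 103 − 20·log₁₀(46.7/10.7) = 103 − 12.799 = 90.20 dB.

90.2 dB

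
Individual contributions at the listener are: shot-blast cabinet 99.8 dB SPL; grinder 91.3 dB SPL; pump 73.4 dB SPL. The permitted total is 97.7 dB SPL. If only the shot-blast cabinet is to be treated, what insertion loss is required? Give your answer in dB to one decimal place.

3.3 dB

Everything except the shot-blast cabinet sums to 10^(91.3/10) + 10^(73.4/10) = 1.371e+09 in linear terms, 91.37 dB SPL.
To meet 97.7 dB SPL overall, the treated shot-blast cabinet may contribute at most 10^(97.7/10) − 1.371e+09 = 4.518e+09, i.e. 96.55 dB SPL.
Required insertion loss = 99.8 − 96.55 = 3.25 dB.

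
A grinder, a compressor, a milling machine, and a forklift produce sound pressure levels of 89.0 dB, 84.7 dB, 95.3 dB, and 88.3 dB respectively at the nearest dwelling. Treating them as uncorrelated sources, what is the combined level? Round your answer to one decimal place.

97.1 dB

For uncorrelated sources the intensities add, so convert each level to linear form, sum, and take 10·log₁₀ of the total.
Σ 10^(L/10) = 10^(89.0/10) + 10^(84.7/10) + 10^(95.3/10) + 10^(88.3/10) = 5.154e+09.
L_total = 10·log₁₀(5.154e+09) = 97.12 dB.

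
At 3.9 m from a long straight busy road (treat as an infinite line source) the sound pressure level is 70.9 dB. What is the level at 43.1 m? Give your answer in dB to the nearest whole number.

For a line source, L₂ = L₁ − 10·log₁₀(r₂/r₁).
L₂ = 70.9 − 10·log₁₀(43.1/3.9) = 70.9 − 10.434 = 60.47 dB.

60 dB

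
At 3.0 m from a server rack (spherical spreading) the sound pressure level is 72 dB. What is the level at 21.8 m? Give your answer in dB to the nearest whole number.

Spherical spreading from a point source gives a 20·log₁₀(r₂/r₁) drop.
L₂ = 72 − 20·log₁₀(21.8/3.0) = 72 − 17.227 = 54.77 dB.

55 dB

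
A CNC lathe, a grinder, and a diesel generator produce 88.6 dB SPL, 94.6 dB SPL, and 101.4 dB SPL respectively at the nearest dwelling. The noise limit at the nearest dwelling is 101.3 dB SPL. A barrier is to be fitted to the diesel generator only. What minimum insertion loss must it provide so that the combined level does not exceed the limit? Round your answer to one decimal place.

1.5 dB

Everything except the diesel generator sums to 10^(88.6/10) + 10^(94.6/10) = 3.608e+09 in linear terms, 95.57 dB SPL.
The limit corresponds to 10^(101.3/10) = 1.349e+10; subtracting the fixed part leaves 9.881e+09 for the diesel generator, i.e. 99.95 dB SPL.
So the diesel generator must be reduced from 101.4 to 99.95 dB SPL: IL = 1.45 dB.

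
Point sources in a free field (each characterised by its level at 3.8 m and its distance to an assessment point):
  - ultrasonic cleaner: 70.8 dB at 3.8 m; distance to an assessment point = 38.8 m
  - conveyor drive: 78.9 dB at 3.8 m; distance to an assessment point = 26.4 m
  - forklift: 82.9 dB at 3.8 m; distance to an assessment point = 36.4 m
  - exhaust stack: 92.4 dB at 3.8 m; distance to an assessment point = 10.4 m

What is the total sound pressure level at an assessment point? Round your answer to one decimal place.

83.7 dB

Propagate each source to the receiver with L = L_ref − 20·log₁₀(r/r_ref), then add intensities.
ultrasonic cleaner: 70.8 − 20·log₁₀(38.8/3.8) = 70.8 − 20.18 = 50.62 dB.
conveyor drive: 78.9 − 20·log₁₀(26.4/3.8) = 78.9 − 16.84 = 62.06 dB.
forklift: 82.9 − 20·log₁₀(36.4/3.8) = 82.9 − 19.63 = 63.27 dB.
exhaust stack: 92.4 − 20·log₁₀(10.4/3.8) = 92.4 − 8.74 = 83.66 dB.
Σ 10^(L/10) = 2.359e+08 → L_total = 10·log₁₀(2.359e+08) = 83.73 dB.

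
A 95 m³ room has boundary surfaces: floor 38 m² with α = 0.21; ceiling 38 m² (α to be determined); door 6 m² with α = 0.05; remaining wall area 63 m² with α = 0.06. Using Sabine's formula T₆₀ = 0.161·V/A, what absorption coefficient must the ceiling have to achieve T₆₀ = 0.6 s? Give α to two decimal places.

From T₆₀ = 0.161·V/A, the target T₆₀ = 0.6 s needs A = 0.161·95/0.6 = 25.49 m².
Absorption from the other surfaces = 38·0.21 + 6·0.05 + 63·0.06 = 12.06 m², so the ceiling must supply 13.43 m² over 38 m².
α = 13.43/38 = 0.353.

0.35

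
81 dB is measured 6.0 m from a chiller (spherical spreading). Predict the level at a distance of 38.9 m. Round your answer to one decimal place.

64.8 dB

Spherical spreading from a point source gives a 20·log₁₀(r₂/r₁) drop.
L₂ = 81 − 20·log₁₀(38.9/6.0) = 81 − 16.236 = 64.76 dB.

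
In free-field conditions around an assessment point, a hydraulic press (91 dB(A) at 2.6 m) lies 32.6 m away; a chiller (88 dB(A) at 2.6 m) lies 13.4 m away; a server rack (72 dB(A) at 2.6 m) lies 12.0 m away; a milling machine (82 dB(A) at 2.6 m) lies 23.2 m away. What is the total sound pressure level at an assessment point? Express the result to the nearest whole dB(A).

Propagate each source to the receiver with L = L_ref − 20·log₁₀(r/r_ref), then add intensities.
hydraulic press: 91 − 20·log₁₀(32.6/2.6) = 91 − 21.96 = 69.04 dB(A).
chiller: 88 − 20·log₁₀(13.4/2.6) = 88 − 14.24 = 73.76 dB(A).
server rack: 72 − 20·log₁₀(12.0/2.6) = 72 − 13.28 = 58.72 dB(A).
milling machine: 82 − 20·log₁₀(23.2/2.6) = 82 − 19.01 = 62.99 dB(A).
Σ 10^(L/10) = 3.450e+07 → L_total = 10·log₁₀(3.450e+07) = 75.38 dB(A).

75 dB(A)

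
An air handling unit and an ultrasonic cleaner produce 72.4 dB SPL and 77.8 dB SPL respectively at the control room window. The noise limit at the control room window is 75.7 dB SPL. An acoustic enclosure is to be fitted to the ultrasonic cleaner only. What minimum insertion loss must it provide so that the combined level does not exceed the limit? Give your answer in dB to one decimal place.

The untreated sources together contribute 10^(72.4/10) = 1.738e+07, i.e. 72.40 dB SPL.
The limit corresponds to 10^(75.7/10) = 3.715e+07; subtracting the fixed part leaves 1.978e+07 for the ultrasonic cleaner, i.e. 72.96 dB SPL.
So the ultrasonic cleaner must be reduced from 77.8 to 72.96 dB SPL: IL = 4.84 dB.

4.8 dB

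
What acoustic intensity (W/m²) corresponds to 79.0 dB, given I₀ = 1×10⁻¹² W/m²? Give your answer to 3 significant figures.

I = I₀·10^(L/10) = 10⁻¹² × 10^(79.0/10) = 10^(-4.100).

7.94e-05 W/m²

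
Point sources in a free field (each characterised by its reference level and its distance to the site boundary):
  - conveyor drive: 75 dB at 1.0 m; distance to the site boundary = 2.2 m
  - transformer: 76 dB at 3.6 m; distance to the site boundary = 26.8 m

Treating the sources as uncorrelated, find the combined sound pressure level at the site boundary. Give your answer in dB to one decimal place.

First find each source's level at the receiver (point-source: −20·log₁₀(r/r_ref)), then combine on an intensity basis.
conveyor drive: 75 − 20·log₁₀(2.2/1.0) = 75 − 6.85 = 68.15 dB.
transformer: 76 − 20·log₁₀(26.8/3.6) = 76 − 17.44 = 58.56 dB.
Σ 10^(L/10) = 7.252e+06 → L_total = 10·log₁₀(7.252e+06) = 68.60 dB.

68.6 dB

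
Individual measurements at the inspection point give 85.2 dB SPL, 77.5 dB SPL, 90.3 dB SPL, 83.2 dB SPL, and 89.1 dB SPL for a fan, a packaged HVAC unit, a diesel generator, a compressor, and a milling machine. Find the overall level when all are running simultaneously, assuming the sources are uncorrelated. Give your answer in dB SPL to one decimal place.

Incoherent sources combine by intensity addition: L_total = 10·log₁₀(Σ 10^(L_i/10)).
Σ 10^(L/10) = 10^(85.2/10) + 10^(77.5/10) + 10^(90.3/10) + 10^(83.2/10) + 10^(89.1/10) = 2.481e+09.
L_total = 10·log₁₀(2.481e+09) = 93.95 dB SPL.

93.9 dB SPL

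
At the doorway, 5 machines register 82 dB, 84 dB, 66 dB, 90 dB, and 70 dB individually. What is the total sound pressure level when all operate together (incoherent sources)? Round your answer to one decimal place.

91.5 dB

For uncorrelated sources the intensities add, so convert each level to linear form, sum, and take 10·log₁₀ of the total.
Σ 10^(L/10) = 10^(82/10) + 10^(84/10) + 10^(66/10) + 10^(90/10) + 10^(70/10) = 1.424e+09.
L_total = 10·log₁₀(1.424e+09) = 91.53 dB.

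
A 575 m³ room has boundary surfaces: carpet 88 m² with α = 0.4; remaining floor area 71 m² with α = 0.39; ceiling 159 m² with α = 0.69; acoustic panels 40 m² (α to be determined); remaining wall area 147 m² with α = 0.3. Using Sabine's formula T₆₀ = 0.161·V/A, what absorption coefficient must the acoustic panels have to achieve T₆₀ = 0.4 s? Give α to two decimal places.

0.37

From T₆₀ = 0.161·V/A, the target T₆₀ = 0.4 s needs A = 0.161·575/0.4 = 231.44 m².
Absorption from the other surfaces = 88·0.4 + 71·0.39 + 159·0.69 + 147·0.3 = 216.70 m², so the acoustic panels must supply 14.74 m² over 40 m².
α = 14.74/40 = 0.368.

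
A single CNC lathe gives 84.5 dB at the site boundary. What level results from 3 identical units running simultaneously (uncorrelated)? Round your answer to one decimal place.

N identical incoherent sources raise the level by 10·log₁₀ N.
L_total = 84.5 + 10·log₁₀(3) = 84.5 + 4.771 = 89.27 dB.

89.3 dB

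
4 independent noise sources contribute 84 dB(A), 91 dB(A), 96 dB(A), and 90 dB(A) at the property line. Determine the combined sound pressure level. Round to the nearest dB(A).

Incoherent sources combine by intensity addition: L_total = 10·log₁₀(Σ 10^(L_i/10)).
Σ 10^(L/10) = 10^(84/10) + 10^(91/10) + 10^(96/10) + 10^(90/10) = 6.491e+09.
L_total = 10·log₁₀(6.491e+09) = 98.12 dB(A).

98 dB(A)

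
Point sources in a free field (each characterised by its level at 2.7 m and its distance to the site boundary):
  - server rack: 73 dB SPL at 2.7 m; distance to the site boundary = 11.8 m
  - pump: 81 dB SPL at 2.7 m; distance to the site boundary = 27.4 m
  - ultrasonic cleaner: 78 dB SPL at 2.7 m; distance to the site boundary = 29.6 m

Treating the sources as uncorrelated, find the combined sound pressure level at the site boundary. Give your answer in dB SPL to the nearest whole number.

64 dB SPL

Propagate each source to the receiver with L = L_ref − 20·log₁₀(r/r_ref), then add intensities.
server rack: 73 − 20·log₁₀(11.8/2.7) = 73 − 12.81 = 60.19 dB SPL.
pump: 81 − 20·log₁₀(27.4/2.7) = 81 − 20.13 = 60.87 dB SPL.
ultrasonic cleaner: 78 − 20·log₁₀(29.6/2.7) = 78 − 20.80 = 57.20 dB SPL.
Σ 10^(L/10) = 2.792e+06 → L_total = 10·log₁₀(2.792e+06) = 64.46 dB SPL.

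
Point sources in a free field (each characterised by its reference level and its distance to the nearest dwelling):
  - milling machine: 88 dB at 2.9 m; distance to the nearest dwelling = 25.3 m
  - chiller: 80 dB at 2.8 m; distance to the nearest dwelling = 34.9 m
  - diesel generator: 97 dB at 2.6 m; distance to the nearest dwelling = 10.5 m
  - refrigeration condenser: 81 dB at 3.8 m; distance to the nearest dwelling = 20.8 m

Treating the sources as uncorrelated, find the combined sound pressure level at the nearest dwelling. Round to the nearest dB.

Propagate each source to the receiver with L = L_ref − 20·log₁₀(r/r_ref), then add intensities.
milling machine: 88 − 20·log₁₀(25.3/2.9) = 88 − 18.81 = 69.19 dB.
chiller: 80 − 20·log₁₀(34.9/2.8) = 80 − 21.91 = 58.09 dB.
diesel generator: 97 − 20·log₁₀(10.5/2.6) = 97 − 12.12 = 84.88 dB.
refrigeration condenser: 81 − 20·log₁₀(20.8/3.8) = 81 − 14.77 = 66.23 dB.
Σ 10^(L/10) = 3.204e+08 → L_total = 10·log₁₀(3.204e+08) = 85.06 dB.

85 dB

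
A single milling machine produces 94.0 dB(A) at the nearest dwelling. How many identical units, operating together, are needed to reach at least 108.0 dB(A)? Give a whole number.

26

The shortfall is 108.0 − 94.0 = 14.0 dB, and N units add 10·log₁₀ N, so need 10·log₁₀ N ≥ 14.0.
N ≥ 10^(14.0/10) = 25.119, so N = 26.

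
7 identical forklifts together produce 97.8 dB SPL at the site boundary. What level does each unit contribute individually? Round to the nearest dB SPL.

89 dB SPL

For N identical incoherent sources L_total = L₁ + 10·log₁₀ N, so L₁ = 97.8 − 10·log₁₀(7) = 97.8 − 8.451.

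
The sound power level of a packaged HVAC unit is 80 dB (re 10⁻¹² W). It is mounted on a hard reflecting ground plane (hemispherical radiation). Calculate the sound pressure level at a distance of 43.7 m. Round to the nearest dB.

The power spreads over a hemisphere of area 2π·r², so L_p = L_w − 10·log₁₀(2π·r²).
2π·r² = 1.2e+04 m², 10·log₁₀ of that is 40.791 dB.
L_p = 80 − 40.791 = 39.21 dB.

39 dB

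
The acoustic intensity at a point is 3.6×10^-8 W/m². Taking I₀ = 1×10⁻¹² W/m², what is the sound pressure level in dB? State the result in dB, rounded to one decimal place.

45.6 dB

Dividing by I₀ shifts the exponent by 12: I/I₀ = 3.6×10^4.
L = 10·(0.5563 + 4) = 45.56 dB.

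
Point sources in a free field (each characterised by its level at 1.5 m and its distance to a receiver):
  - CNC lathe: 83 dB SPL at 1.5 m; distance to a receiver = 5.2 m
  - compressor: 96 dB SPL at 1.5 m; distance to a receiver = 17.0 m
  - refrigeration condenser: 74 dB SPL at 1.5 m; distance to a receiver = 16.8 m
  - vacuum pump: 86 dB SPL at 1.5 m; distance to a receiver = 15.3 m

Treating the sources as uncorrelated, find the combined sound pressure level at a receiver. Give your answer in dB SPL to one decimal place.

77.1 dB SPL

Propagate each source to the receiver with L = L_ref − 20·log₁₀(r/r_ref), then add intensities.
CNC lathe: 83 − 20·log₁₀(5.2/1.5) = 83 − 10.80 = 72.20 dB SPL.
compressor: 96 − 20·log₁₀(17.0/1.5) = 96 − 21.09 = 74.91 dB SPL.
refrigeration condenser: 74 − 20·log₁₀(16.8/1.5) = 74 − 20.98 = 53.02 dB SPL.
vacuum pump: 86 − 20·log₁₀(15.3/1.5) = 86 − 20.17 = 65.83 dB SPL.
Σ 10^(L/10) = 5.162e+07 → L_total = 10·log₁₀(5.162e+07) = 77.13 dB SPL.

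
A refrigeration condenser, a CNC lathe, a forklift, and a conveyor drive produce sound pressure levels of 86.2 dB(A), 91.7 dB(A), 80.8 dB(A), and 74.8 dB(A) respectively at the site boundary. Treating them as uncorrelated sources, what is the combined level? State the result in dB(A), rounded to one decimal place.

93.1 dB(A)

Incoherent sources combine by intensity addition: L_total = 10·log₁₀(Σ 10^(L_i/10)).
Σ 10^(L/10) = 10^(86.2/10) + 10^(91.7/10) + 10^(80.8/10) + 10^(74.8/10) = 2.046e+09.
L_total = 10·log₁₀(2.046e+09) = 93.11 dB(A).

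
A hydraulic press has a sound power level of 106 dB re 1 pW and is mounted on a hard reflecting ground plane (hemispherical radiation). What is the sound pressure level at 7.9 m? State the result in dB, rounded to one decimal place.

The power spreads over a hemisphere of area 2π·r², so L_p = L_w − 10·log₁₀(2π·r²).
2π·r² = 392.1 m², 10·log₁₀ of that is 25.934 dB.
L_p = 106 − 25.934 = 80.07 dB.

80.1 dB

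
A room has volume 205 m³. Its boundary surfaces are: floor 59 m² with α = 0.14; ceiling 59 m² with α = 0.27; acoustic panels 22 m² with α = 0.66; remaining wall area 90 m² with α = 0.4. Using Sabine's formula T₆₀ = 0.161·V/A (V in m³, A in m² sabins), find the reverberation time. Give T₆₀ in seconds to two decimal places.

0.44 s

Total absorption A = 59·0.14 + 59·0.27 + 22·0.66 + 90·0.4 = 74.71 m² sabins.
T₆₀ = 0.161 × 205 / 74.71 = 0.442 s.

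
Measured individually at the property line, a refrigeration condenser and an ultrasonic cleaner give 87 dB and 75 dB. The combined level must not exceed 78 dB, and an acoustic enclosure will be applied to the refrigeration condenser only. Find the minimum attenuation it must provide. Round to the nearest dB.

12 dB

Fixed contribution from the other source: Σ 10^(L/10) = 10^(75/10) = 3.162e+07 (75.00 dB).
The limit corresponds to 10^(78/10) = 6.310e+07; subtracting the fixed part leaves 3.147e+07 for the refrigeration condenser, i.e. 74.98 dB.
So the refrigeration condenser must be reduced from 87 to 74.98 dB: IL = 12.02 dB.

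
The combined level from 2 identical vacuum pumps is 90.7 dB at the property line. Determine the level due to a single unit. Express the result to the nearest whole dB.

Dividing the total intensity by 2 lowers the level by 10·log₁₀ 2 = 3.010 dB: L₁ = 90.7 − 3.010.

88 dB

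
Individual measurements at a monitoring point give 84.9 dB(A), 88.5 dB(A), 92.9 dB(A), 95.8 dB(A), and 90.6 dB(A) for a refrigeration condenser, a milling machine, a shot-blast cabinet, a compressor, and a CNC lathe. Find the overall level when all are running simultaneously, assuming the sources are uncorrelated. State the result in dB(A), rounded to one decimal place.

99.0 dB(A)

For uncorrelated sources the intensities add, so convert each level to linear form, sum, and take 10·log₁₀ of the total.
Σ 10^(L/10) = 10^(84.9/10) + 10^(88.5/10) + 10^(92.9/10) + 10^(95.8/10) + 10^(90.6/10) = 7.917e+09.
L_total = 10·log₁₀(7.917e+09) = 98.99 dB(A).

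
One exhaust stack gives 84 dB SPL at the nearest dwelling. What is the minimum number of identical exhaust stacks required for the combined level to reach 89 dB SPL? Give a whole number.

4

Need L₁ + 10·log₁₀ N ≥ 89, i.e. log₁₀ N ≥ 0.50.
N ≥ 10^(5.0/10) = 3.162, so N = 4.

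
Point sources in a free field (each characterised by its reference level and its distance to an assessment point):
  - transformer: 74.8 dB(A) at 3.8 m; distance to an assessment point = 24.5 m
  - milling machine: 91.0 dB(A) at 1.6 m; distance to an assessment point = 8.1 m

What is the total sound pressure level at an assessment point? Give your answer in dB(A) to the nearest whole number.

77 dB(A)

Apply inverse-square spreading to bring every level to the receiver, then sum 10^(L/10).
transformer: 74.8 − 20·log₁₀(24.5/3.8) = 74.8 − 16.19 = 58.61 dB(A).
milling machine: 91.0 − 20·log₁₀(8.1/1.6) = 91.0 − 14.09 = 76.91 dB(A).
Σ 10^(L/10) = 4.985e+07 → L_total = 10·log₁₀(4.985e+07) = 76.98 dB(A).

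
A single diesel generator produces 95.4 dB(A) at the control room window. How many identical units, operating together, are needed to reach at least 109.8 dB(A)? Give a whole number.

28

Need L₁ + 10·log₁₀ N ≥ 109.8, i.e. log₁₀ N ≥ 1.44.
N ≥ 10^(14.4/10) = 27.542, so N = 28.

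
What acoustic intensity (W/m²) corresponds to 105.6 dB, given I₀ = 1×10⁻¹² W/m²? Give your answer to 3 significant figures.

0.0363 W/m²

L = 10·log₁₀(I/I₀) ⇒ I = I₀·10^(L/10) = 10⁻¹² × 10^10.56.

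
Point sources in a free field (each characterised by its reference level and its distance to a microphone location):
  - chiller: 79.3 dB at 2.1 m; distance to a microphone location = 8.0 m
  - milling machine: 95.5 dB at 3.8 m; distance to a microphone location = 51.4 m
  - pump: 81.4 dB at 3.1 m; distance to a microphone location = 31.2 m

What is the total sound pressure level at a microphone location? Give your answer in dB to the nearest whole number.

74 dB

First find each source's level at the receiver (point-source: −20·log₁₀(r/r_ref)), then combine on an intensity basis.
chiller: 79.3 − 20·log₁₀(8.0/2.1) = 79.3 − 11.62 = 67.68 dB.
milling machine: 95.5 − 20·log₁₀(51.4/3.8) = 95.5 − 22.62 = 72.88 dB.
pump: 81.4 − 20·log₁₀(31.2/3.1) = 81.4 − 20.06 = 61.34 dB.
Σ 10^(L/10) = 2.662e+07 → L_total = 10·log₁₀(2.662e+07) = 74.25 dB.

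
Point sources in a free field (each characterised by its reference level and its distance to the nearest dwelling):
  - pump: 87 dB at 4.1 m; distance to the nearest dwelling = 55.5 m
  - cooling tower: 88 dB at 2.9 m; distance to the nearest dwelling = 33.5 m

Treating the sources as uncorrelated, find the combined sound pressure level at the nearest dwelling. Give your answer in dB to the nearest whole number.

First find each source's level at the receiver (point-source: −20·log₁₀(r/r_ref)), then combine on an intensity basis.
pump: 87 − 20·log₁₀(55.5/4.1) = 87 − 22.63 = 64.37 dB.
cooling tower: 88 − 20·log₁₀(33.5/2.9) = 88 − 21.25 = 66.75 dB.
Σ 10^(L/10) = 7.463e+06 → L_total = 10·log₁₀(7.463e+06) = 68.73 dB.

69 dB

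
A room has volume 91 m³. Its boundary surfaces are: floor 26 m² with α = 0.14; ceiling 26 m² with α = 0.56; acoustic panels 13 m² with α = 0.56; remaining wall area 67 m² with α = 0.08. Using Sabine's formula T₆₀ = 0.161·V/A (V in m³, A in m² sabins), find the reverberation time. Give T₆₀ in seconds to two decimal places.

A = Σ Sᵢαᵢ = 26·0.14 + 26·0.56 + 13·0.56 + 67·0.08 = 30.84 m².
T₆₀ = 0.161·V/A = 0.161·91/30.84 = 0.475 s.

0.48 s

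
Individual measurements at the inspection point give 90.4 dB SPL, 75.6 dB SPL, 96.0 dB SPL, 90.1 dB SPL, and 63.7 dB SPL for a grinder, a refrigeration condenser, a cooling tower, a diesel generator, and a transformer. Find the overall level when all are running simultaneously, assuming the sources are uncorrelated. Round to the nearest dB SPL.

98 dB SPL

Incoherent sources combine by intensity addition: L_total = 10·log₁₀(Σ 10^(L_i/10)).
Σ 10^(L/10) = 10^(90.4/10) + 10^(75.6/10) + 10^(96.0/10) + 10^(90.1/10) + 10^(63.7/10) = 6.139e+09.
L_total = 10·log₁₀(6.139e+09) = 97.88 dB SPL.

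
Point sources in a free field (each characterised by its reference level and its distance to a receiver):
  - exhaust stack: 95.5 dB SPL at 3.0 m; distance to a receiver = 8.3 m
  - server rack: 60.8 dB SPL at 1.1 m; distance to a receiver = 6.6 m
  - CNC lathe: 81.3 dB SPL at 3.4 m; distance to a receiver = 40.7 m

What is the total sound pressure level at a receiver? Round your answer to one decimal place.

86.7 dB SPL

Propagate each source to the receiver with L = L_ref − 20·log₁₀(r/r_ref), then add intensities.
exhaust stack: 95.5 − 20·log₁₀(8.3/3.0) = 95.5 − 8.84 = 86.66 dB SPL.
server rack: 60.8 − 20·log₁₀(6.6/1.1) = 60.8 − 15.56 = 45.24 dB SPL.
CNC lathe: 81.3 − 20·log₁₀(40.7/3.4) = 81.3 − 21.56 = 59.74 dB SPL.
Σ 10^(L/10) = 4.645e+08 → L_total = 10·log₁₀(4.645e+08) = 86.67 dB SPL.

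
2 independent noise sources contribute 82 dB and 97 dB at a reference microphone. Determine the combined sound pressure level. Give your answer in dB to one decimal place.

For uncorrelated sources the intensities add, so convert each level to linear form, sum, and take 10·log₁₀ of the total.
Σ 10^(L/10) = 10^(82/10) + 10^(97/10) = 5.170e+09.
L_total = 10·log₁₀(5.170e+09) = 97.14 dB.

97.1 dB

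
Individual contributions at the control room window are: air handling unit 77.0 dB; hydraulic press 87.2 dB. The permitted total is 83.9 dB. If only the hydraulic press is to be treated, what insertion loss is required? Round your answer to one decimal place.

4.3 dB

Fixed contribution from the other source: Σ 10^(L/10) = 10^(77.0/10) = 5.012e+07 (77.00 dB).
To meet 83.9 dB overall, the treated hydraulic press may contribute at most 10^(83.9/10) − 5.012e+07 = 1.954e+08, i.e. 82.91 dB.
Required insertion loss = 87.2 − 82.91 = 4.29 dB.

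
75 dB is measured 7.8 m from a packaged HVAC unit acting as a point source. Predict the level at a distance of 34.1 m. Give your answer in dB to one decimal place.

Spherical spreading from a point source gives a 20·log₁₀(r₂/r₁) drop.
L₂ = 75 − 20·log₁₀(34.1/7.8) = 75 − 12.813 = 62.19 dB.

62.2 dB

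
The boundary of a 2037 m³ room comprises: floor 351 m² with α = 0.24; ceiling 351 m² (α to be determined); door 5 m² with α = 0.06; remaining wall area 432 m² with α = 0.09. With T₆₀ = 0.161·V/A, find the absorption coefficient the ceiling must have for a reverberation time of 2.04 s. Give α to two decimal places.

Required total absorption A = 0.161·2037/2.04 = 160.76 m².
Absorption from the other surfaces = 351·0.24 + 5·0.06 + 432·0.09 = 123.42 m², so the ceiling must supply 37.34 m² over 351 m².
α = 37.34/351 = 0.106.

0.11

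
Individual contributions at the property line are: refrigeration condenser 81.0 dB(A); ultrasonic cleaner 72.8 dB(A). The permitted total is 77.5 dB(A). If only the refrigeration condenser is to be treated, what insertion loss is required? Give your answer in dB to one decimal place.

5.3 dB

The untreated sources together contribute 10^(72.8/10) = 1.905e+07, i.e. 72.80 dB(A).
To meet 77.5 dB(A) overall, the treated refrigeration condenser may contribute at most 10^(77.5/10) − 1.905e+07 = 3.718e+07, i.e. 75.70 dB(A).
So the refrigeration condenser must be reduced from 81.0 to 75.70 dB(A): IL = 5.30 dB.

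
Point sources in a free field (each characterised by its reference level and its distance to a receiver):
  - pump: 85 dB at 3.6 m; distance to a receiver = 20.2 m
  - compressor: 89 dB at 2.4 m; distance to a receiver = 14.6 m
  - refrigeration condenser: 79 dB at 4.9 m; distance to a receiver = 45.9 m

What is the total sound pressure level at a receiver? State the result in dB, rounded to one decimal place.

75.1 dB

Propagate each source to the receiver with L = L_ref − 20·log₁₀(r/r_ref), then add intensities.
pump: 85 − 20·log₁₀(20.2/3.6) = 85 − 14.98 = 70.02 dB.
compressor: 89 − 20·log₁₀(14.6/2.4) = 89 − 15.68 = 73.32 dB.
refrigeration condenser: 79 − 20·log₁₀(45.9/4.9) = 79 − 19.43 = 59.57 dB.
Σ 10^(L/10) = 3.241e+07 → L_total = 10·log₁₀(3.241e+07) = 75.11 dB.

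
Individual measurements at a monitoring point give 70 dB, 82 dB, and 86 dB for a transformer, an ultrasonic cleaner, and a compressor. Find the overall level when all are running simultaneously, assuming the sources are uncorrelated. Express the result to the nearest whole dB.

88 dB

For uncorrelated sources the intensities add, so convert each level to linear form, sum, and take 10·log₁₀ of the total.
Σ 10^(L/10) = 10^(70/10) + 10^(82/10) + 10^(86/10) = 5.666e+08.
L_total = 10·log₁₀(5.666e+08) = 87.53 dB.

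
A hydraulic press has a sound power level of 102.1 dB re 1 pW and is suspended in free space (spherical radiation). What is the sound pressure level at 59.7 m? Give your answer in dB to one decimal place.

Free-field spherical radiation: L_p = L_w − 10·log₁₀(4π·r²), r = 59.7 m.
4π·r² = 4.479e+04 m², 10·log₁₀ of that is 46.512 dB.
L_p = 102.1 − 46.512 = 55.59 dB.

55.6 dB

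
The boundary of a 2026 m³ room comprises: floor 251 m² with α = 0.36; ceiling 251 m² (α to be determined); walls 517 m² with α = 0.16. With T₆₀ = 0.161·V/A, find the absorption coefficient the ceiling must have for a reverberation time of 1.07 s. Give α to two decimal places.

0.52

Required total absorption A = 0.161·2026/1.07 = 304.85 m².
Absorption from the other surfaces = 251·0.36 + 517·0.16 = 173.08 m², so the ceiling must supply 131.77 m² over 251 m².
α = 131.77/251 = 0.525.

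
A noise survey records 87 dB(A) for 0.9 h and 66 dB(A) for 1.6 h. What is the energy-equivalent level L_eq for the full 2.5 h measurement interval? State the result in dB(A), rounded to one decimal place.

82.6 dB(A)

L_eq = 10·log₁₀[(1/T)·Σ tᵢ·10^(Lᵢ/10)] with T = 2.5 h.
Σ tᵢ·10^(Lᵢ/10) = 0.9·10^(87/10) + 1.6·10^(66/10) = 4.574e+08.
L_eq = 10·log₁₀(4.574e+08/2.5) = 82.62 dB(A).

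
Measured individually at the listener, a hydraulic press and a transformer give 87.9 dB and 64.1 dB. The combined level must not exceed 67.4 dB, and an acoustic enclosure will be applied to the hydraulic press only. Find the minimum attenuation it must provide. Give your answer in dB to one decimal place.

23.2 dB

The untreated sources together contribute 10^(64.1/10) = 2.570e+06, i.e. 64.10 dB.
The limit corresponds to 10^(67.4/10) = 5.495e+06; subtracting the fixed part leaves 2.925e+06 for the hydraulic press, i.e. 64.66 dB.
Required insertion loss = 87.9 − 64.66 = 23.24 dB.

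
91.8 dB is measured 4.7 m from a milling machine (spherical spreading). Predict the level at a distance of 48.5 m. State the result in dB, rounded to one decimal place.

71.5 dB

Spherical spreading from a point source gives a 20·log₁₀(r₂/r₁) drop.
L₂ = 91.8 − 20·log₁₀(48.5/4.7) = 91.8 − 20.273 = 71.53 dB.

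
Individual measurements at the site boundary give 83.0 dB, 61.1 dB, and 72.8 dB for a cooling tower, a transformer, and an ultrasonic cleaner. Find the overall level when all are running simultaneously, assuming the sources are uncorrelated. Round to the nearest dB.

83 dB

For uncorrelated sources the intensities add, so convert each level to linear form, sum, and take 10·log₁₀ of the total.
Σ 10^(L/10) = 10^(83.0/10) + 10^(61.1/10) + 10^(72.8/10) = 2.199e+08.
L_total = 10·log₁₀(2.199e+08) = 83.42 dB.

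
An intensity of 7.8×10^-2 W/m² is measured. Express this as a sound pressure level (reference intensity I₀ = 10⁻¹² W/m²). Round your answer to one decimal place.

108.9 dB

Dividing by I₀ shifts the exponent by 12: I/I₀ = 7.8×10^10.
L = 10·(0.8921 + 10) = 108.92 dB.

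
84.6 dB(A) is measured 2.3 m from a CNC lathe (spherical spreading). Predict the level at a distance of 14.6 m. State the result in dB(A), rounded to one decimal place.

Point-source attenuation: ΔL = 20·log₁₀(r₂/r₁) = 20·log₁₀(14.6/2.3) = 16.053 dB.
L₂ = 84.6 − 20·log₁₀(14.6/2.3) = 84.6 − 16.053 = 68.55 dB(A).

68.5 dB(A)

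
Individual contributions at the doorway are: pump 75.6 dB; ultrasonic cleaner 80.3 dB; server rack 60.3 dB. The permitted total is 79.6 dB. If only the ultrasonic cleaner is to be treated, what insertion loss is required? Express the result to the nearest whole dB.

Fixed contribution from the other sources: Σ 10^(L/10) = 10^(75.6/10) + 10^(60.3/10) = 3.738e+07 (75.73 dB).
The limit corresponds to 10^(79.6/10) = 9.120e+07; subtracting the fixed part leaves 5.382e+07 for the ultrasonic cleaner, i.e. 77.31 dB.
Required insertion loss = 80.3 − 77.31 = 2.99 dB.

3 dB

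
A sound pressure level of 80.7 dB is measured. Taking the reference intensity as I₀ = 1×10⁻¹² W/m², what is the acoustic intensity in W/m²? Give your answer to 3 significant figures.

L = 10·log₁₀(I/I₀) ⇒ I = I₀·10^(L/10) = 10⁻¹² × 10^8.07.

0.000117 W/m²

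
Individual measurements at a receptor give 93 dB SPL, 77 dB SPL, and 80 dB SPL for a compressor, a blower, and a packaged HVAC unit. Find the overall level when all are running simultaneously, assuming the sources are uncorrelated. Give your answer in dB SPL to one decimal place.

93.3 dB SPL

For uncorrelated sources the intensities add, so convert each level to linear form, sum, and take 10·log₁₀ of the total.
Σ 10^(L/10) = 10^(93/10) + 10^(77/10) + 10^(80/10) = 2.145e+09.
L_total = 10·log₁₀(2.145e+09) = 93.32 dB SPL.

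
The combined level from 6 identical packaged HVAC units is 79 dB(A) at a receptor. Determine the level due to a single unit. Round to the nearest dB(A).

71 dB(A)

Dividing the total intensity by 6 lowers the level by 10·log₁₀ 6 = 7.782 dB: L₁ = 79 − 7.782.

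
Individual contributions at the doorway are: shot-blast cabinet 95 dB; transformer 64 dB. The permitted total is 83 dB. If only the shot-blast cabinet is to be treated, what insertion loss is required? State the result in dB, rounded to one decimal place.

12.1 dB

Everything except the shot-blast cabinet sums to 10^(64/10) = 2.512e+06 in linear terms, 64.00 dB.
The limit corresponds to 10^(83/10) = 1.995e+08; subtracting the fixed part leaves 1.970e+08 for the shot-blast cabinet, i.e. 82.94 dB.
Required insertion loss = 95 − 82.94 = 12.06 dB.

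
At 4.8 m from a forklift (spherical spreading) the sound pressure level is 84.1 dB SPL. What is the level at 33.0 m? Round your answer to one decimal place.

Point-source attenuation: ΔL = 20·log₁₀(r₂/r₁) = 20·log₁₀(33.0/4.8) = 16.745 dB.
L₂ = 84.1 − 20·log₁₀(33.0/4.8) = 84.1 − 16.745 = 67.35 dB SPL.

67.4 dB SPL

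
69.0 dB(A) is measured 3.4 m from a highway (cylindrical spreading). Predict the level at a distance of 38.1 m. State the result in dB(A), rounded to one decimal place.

Line-source attenuation: ΔL = 10·log₁₀(r₂/r₁) = 10·log₁₀(38.1/3.4) = 10.494 dB.
L₂ = 69.0 − 10·log₁₀(38.1/3.4) = 69.0 − 10.494 = 58.51 dB(A).

58.5 dB(A)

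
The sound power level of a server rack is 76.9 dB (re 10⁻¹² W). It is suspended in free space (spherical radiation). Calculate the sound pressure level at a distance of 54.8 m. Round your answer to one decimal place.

31.1 dB

L_p = L_w − 10·log₁₀(4π·r²) with r = 54.8 m.
4π·r² = 3.774e+04 m², 10·log₁₀ of that is 45.768 dB.
L_p = 76.9 − 45.768 = 31.13 dB.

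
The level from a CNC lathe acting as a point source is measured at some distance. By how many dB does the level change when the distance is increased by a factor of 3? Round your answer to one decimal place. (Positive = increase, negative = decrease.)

A point source loses 6 dB per doubling of distance; generally ΔL = −20·log₁₀(r₂/r₁).
ΔL = −20·log₁₀(3) = -9.54 dB.

-9.5 dB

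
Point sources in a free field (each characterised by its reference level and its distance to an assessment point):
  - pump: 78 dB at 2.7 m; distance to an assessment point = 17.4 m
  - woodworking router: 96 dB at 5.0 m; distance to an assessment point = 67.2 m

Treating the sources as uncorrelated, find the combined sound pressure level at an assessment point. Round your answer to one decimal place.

73.7 dB

Propagate each source to the receiver with L = L_ref − 20·log₁₀(r/r_ref), then add intensities.
pump: 78 − 20·log₁₀(17.4/2.7) = 78 − 16.18 = 61.82 dB.
woodworking router: 96 − 20·log₁₀(67.2/5.0) = 96 − 22.57 = 73.43 dB.
Σ 10^(L/10) = 2.356e+07 → L_total = 10·log₁₀(2.356e+07) = 73.72 dB.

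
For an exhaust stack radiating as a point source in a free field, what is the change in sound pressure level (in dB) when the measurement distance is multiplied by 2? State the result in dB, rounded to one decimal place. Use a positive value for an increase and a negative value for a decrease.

Point-source spreading: ΔL = −20·log₁₀(r₂/r₁).
ΔL = −20·log₁₀(2) = -6.02 dB.

-6.0 dB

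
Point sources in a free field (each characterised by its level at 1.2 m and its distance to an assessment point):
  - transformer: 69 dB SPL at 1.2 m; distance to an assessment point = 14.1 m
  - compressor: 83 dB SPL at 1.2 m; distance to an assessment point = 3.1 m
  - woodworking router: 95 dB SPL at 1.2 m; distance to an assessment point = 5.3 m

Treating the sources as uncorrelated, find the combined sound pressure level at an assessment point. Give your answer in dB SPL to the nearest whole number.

Apply inverse-square spreading to bring every level to the receiver, then sum 10^(L/10).
transformer: 69 − 20·log₁₀(14.1/1.2) = 69 − 21.40 = 47.60 dB SPL.
compressor: 83 − 20·log₁₀(3.1/1.2) = 83 − 8.24 = 74.76 dB SPL.
woodworking router: 95 − 20·log₁₀(5.3/1.2) = 95 − 12.90 = 82.10 dB SPL.
Σ 10^(L/10) = 1.921e+08 → L_total = 10·log₁₀(1.921e+08) = 82.83 dB SPL.

83 dB SPL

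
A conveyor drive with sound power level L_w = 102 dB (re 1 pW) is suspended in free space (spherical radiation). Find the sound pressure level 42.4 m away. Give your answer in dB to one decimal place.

Free-field spherical radiation: L_p = L_w − 10·log₁₀(4π·r²), r = 42.4 m.
4π·r² = 2.259e+04 m², 10·log₁₀ of that is 43.539 dB.
L_p = 102 − 43.539 = 58.46 dB.

58.5 dB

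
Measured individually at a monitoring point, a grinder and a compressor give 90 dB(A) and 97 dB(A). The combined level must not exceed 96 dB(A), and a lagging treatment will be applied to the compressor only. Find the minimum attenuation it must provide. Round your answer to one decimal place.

Everything except the compressor sums to 10^(90/10) = 1.000e+09 in linear terms, 90.00 dB(A).
To meet 96 dB(A) overall, the treated compressor may contribute at most 10^(96/10) − 1.000e+09 = 2.981e+09, i.e. 94.74 dB(A).
So the compressor must be reduced from 97 to 94.74 dB(A): IL = 2.26 dB.

2.3 dB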